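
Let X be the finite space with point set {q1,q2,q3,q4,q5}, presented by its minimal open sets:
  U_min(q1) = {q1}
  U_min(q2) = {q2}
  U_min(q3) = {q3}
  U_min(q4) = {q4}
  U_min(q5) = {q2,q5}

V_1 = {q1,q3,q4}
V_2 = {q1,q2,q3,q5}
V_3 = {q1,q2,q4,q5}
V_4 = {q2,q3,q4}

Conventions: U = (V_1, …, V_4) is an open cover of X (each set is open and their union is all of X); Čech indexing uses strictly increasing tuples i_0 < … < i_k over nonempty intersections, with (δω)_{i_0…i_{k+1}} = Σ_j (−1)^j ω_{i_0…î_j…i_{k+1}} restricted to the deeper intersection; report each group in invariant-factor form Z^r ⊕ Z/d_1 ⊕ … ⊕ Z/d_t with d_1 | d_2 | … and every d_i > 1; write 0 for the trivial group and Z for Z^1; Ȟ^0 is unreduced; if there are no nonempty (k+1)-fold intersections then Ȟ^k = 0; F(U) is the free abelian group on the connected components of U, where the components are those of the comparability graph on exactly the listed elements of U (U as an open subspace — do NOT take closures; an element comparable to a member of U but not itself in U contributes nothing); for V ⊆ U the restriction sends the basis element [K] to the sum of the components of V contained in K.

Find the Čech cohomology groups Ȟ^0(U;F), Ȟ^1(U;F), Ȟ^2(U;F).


Ȟ^0 = Z^4; Ȟ^1 = 0; Ȟ^2 = 0

nonempty intersections:
  V12={q1,q3} V13={q1,q4} V14={q3,q4} V23={q1,q2,q5} V24={q2,q3} V34={q2,q4}
  V123={q1} V124={q3} V134={q4} V234={q2}
components per intersection:
  V1: {q1} {q3} {q4}
  V2: {q1} {q2,q5} {q3}
  V3: {q1} {q2,q5} {q4}
  V4: {q2} {q3} {q4}
  V12: {q1} {q3}
  V13: {q1} {q4}
  V14: {q3} {q4}
  V23: {q1} {q2,q5}
  V24: {q2} {q3}
  V34: {q2} {q4}
  V123: {q1}
  V124: {q3}
  V134: {q4}
  V234: {q2}
C dims 12,12,4; δ0: rk 8, SNF 1^8; δ1: rk 4, SNF 1^4
Ȟ^0: (12−8)−0=4 ⇒ Z^4
Ȟ^1: (12−4)−8=0 ⇒ 0
Ȟ^2: (4−0)−4=0 ⇒ 0


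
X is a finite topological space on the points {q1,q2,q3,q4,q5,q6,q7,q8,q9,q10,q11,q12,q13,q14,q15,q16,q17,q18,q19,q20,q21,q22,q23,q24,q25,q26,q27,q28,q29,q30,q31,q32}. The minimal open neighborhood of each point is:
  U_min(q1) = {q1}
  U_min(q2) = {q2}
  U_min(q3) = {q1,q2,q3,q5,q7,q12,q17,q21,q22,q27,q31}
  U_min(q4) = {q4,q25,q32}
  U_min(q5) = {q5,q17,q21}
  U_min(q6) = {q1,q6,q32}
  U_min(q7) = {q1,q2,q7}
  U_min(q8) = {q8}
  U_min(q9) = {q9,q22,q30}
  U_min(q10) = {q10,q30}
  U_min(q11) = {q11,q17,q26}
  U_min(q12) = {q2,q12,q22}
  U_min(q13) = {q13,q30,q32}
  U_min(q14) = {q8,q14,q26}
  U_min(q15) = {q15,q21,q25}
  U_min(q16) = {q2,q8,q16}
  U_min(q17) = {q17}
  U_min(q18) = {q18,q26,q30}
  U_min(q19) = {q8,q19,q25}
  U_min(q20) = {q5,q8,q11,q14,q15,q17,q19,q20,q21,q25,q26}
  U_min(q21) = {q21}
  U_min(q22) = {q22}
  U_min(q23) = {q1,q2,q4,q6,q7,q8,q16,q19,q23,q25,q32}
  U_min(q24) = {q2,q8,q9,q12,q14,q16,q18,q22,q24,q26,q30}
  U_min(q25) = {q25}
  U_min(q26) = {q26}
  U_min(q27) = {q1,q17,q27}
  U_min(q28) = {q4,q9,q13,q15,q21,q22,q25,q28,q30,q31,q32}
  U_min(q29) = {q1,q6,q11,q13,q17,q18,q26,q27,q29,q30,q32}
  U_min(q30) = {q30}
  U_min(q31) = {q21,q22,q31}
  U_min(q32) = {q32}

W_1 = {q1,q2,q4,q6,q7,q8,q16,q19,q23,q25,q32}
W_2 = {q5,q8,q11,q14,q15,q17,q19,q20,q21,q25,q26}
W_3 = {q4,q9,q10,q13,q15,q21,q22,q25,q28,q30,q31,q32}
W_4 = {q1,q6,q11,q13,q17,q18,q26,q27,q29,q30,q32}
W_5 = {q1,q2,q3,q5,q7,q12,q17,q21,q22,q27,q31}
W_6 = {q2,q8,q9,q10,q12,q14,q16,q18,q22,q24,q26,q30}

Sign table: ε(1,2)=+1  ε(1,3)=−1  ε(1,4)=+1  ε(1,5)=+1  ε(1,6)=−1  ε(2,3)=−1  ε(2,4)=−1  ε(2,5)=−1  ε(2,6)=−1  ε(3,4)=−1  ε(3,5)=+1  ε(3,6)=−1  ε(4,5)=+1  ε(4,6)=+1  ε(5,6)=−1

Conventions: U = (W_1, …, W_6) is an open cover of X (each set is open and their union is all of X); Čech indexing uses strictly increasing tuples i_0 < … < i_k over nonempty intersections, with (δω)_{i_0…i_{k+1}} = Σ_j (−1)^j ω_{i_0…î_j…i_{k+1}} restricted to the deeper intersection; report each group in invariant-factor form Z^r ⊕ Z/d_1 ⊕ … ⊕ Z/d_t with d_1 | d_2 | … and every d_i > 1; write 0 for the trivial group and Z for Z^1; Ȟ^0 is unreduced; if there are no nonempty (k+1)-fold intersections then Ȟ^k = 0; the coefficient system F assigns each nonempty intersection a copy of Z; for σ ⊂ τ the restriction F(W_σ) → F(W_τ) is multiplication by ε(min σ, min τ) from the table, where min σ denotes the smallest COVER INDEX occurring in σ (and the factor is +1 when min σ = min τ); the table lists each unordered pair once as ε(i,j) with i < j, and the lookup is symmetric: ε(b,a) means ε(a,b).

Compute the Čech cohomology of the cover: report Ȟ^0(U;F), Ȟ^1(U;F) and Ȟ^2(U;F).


Ȟ^0(U;F) ≅ 0,  Ȟ^1(U;F) ≅ Z/2,  Ȟ^2(U;F) ≅ Z

nerve of the cover:
  W12={q8,q19,q25} W13={q4,q25,q32} W14={q1,q6,q32} W15={q1,q2,q7} W16={q2,q8,q16} W23={q15,q21,q25} W24={q11,q17,q26} W25={q5,q17,q21} W26={q8,q14,q26} W34={q13,q30,q32} W35={q21,q22,q31} W36={q9,q10,q22,q30} W45={q1,q17,q27} W46={q18,q26,q30} W56={q2,q12,q22}
  W123={q25} W126={q8} W134={q32} W145={q1} W156={q2} W235={q21} W245={q17} W246={q26} W346={q30} W356={q22}
C dims 6,15,10; δ0: rk 6, SNF 1^5·2; δ1: rk 9, SNF 1^9
Ȟ^0 = (6 − 6) − 0 = 0, so Ȟ^0 ≅ 0
Ȟ^1 = (15 − 9) − 6 = 0 plus torsion [2], so Ȟ^1 ≅ Z/2
Ȟ^2 = (10 − 0) − 9 = 1, so Ȟ^2 ≅ Z


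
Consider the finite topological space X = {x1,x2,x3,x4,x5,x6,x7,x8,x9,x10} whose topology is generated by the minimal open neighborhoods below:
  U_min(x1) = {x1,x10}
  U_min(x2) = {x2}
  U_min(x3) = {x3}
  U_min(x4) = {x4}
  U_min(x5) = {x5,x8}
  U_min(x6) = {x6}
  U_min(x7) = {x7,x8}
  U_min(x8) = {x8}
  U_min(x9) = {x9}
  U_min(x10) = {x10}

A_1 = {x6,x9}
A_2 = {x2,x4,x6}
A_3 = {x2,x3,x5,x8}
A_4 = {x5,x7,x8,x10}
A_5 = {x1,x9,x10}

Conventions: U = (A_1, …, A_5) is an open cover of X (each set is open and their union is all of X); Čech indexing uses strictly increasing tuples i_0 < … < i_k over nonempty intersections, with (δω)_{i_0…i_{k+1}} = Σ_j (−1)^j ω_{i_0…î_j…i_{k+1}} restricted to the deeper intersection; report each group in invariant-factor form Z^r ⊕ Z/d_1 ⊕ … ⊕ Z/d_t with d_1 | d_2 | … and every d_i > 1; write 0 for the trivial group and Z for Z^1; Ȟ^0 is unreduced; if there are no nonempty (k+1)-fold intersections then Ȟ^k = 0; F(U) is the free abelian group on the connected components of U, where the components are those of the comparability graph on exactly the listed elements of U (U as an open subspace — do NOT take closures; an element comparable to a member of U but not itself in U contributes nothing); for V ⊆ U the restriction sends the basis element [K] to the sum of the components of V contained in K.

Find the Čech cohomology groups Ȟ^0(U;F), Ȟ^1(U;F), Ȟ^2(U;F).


nerve of the cover:
  A12={x6} A15={x9} A23={x2} A34={x5,x8} A45={x10}
components per intersection:
  A1: {x6} {x9}
  A2: {x2} {x4} {x6}
  A3: {x2} {x3} {x5,x8}
  A4: {x5,x7,x8} {x10}
  A5: {x1,x10} {x9}
  A12: {x6}
  A15: {x9}
  A23: {x2}
  A34: {x5,x8}
  A45: {x10}
C dims 12,5; δ0: rk 5, SNF 1^5
Ȟ^0 = (12 − 5) − 0 = 7, so Ȟ^0 ≅ Z^7
Ȟ^1 = (5 − 0) − 5 = 0, so Ȟ^1 ≅ 0
Ȟ^2 = (0 − 0) − 0 = 0, so Ȟ^2 ≅ 0

Ȟ^0 ≅ Z^7,  Ȟ^1 ≅ 0,  Ȟ^2 ≅ 0


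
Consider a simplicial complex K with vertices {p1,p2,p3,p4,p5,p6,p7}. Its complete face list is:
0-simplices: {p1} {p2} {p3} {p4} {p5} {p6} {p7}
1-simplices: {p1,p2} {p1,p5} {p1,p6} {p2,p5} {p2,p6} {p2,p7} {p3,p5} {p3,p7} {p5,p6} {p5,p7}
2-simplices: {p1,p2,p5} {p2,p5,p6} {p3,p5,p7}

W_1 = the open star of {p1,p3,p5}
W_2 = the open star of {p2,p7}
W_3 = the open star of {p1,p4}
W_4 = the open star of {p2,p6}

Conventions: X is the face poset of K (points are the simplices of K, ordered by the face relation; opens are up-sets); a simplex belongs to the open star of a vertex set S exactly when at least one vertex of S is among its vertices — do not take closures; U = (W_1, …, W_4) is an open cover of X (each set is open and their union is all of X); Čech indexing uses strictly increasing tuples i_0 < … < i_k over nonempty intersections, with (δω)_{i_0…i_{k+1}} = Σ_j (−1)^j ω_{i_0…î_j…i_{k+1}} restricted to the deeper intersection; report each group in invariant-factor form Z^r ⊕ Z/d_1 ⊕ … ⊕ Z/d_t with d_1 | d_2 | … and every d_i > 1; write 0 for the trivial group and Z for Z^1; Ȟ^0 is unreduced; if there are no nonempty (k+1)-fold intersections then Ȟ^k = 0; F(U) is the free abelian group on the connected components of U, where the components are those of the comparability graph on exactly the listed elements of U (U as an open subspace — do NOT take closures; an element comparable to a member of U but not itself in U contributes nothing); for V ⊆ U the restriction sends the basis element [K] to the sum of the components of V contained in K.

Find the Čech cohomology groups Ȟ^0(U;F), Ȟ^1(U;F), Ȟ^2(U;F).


nerve of the cover:
  W1={{p1},{p3},{p5},{p1,p2},{p1,p5},{p1,p6},{p2,p5},{p3,p5},{p3,p7},{p5,p6},{p5,p7},{p1,p2,p5},{p2,p5,p6},{p3,p5,p7}} W2={{p2},{p7},{p1,p2},{p2,p5},{p2,p6},{p2,p7},{p3,p7},{p5,p7},{p1,p2,p5},{p2,p5,p6},{p3,p5,p7}} W3={{p1},{p4},{p1,p2},{p1,p5},{p1,p6},{p1,p2,p5}} W4={{p2},{p6},{p1,p2},{p1,p6},{p2,p5},{p2,p6},{p2,p7},{p5,p6},{p1,p2,p5},{p2,p5,p6}}
  W12={{p1,p2},{p2,p5},{p3,p7},{p5,p7},{p1,p2,p5},{p2,p5,p6},{p3,p5,p7}} W13={{p1},{p1,p2},{p1,p5},{p1,p6},{p1,p2,p5}} W14={{p1,p2},{p1,p6},{p2,p5},{p5,p6},{p1,p2,p5},{p2,p5,p6}} W23={{p1,p2},{p1,p2,p5}} W24={{p2},{p1,p2},{p2,p5},{p2,p6},{p2,p7},{p1,p2,p5},{p2,p5,p6}} W34={{p1,p2},{p1,p6},{p1,p2,p5}}
  W123={{p1,p2},{p1,p2,p5}} W124={{p1,p2},{p2,p5},{p1,p2,p5},{p2,p5,p6}} W134={{p1,p2},{p1,p6},{p1,p2,p5}} W234={{p1,p2},{p1,p2,p5}}
  W1234={{p1,p2},{p1,p2,p5}}
components per intersection:
  W1: {{p1},{p3},{p5},{p1,p2},{p1,p5},{p1,p6},{p2,p5},{p3,p5},{p3,p7},{p5,p6},{p5,p7},{p1,p2,p5},{p2,p5,p6},{p3,p5,p7}}
  W2: {{p2},{p7},{p1,p2},{p2,p5},{p2,p6},{p2,p7},{p3,p7},{p5,p7},{p1,p2,p5},{p2,p5,p6},{p3,p5,p7}}
  W3: {{p1},{p1,p2},{p1,p5},{p1,p6},{p1,p2,p5}} {{p4}}
  W4: {{p2},{p6},{p1,p2},{p1,p6},{p2,p5},{p2,p6},{p2,p7},{p5,p6},{p1,p2,p5},{p2,p5,p6}}
  W12: {{p1,p2},{p2,p5},{p1,p2,p5},{p2,p5,p6}} {{p3,p7},{p5,p7},{p3,p5,p7}}
  W13: {{p1},{p1,p2},{p1,p5},{p1,p6},{p1,p2,p5}}
  W14: {{p1,p2},{p2,p5},{p5,p6},{p1,p2,p5},{p2,p5,p6}} {{p1,p6}}
  W23: {{p1,p2},{p1,p2,p5}}
  W24: {{p2},{p1,p2},{p2,p5},{p2,p6},{p2,p7},{p1,p2,p5},{p2,p5,p6}}
  W34: {{p1,p2},{p1,p2,p5}} {{p1,p6}}
  W123: {{p1,p2},{p1,p2,p5}}
  W124: {{p1,p2},{p2,p5},{p1,p2,p5},{p2,p5,p6}}
  W134: {{p1,p2},{p1,p2,p5}} {{p1,p6}}
  W234: {{p1,p2},{p1,p2,p5}}
  W1234: {{p1,p2},{p1,p2,p5}}
C dims 5,9,5,1; δ0: rk 3, SNF 1^3; δ1: rk 4, SNF 1^4; δ2: rk 1, SNF 1^1
Ȟ^0 = (5 − 3) − 0 = 2, so Ȟ^0 ≅ Z^2
Ȟ^1 = (9 − 4) − 3 = 2, so Ȟ^1 ≅ Z^2
Ȟ^2 = (5 − 1) − 4 = 0, so Ȟ^2 ≅ 0

Ȟ^0 ≅ Z^2, Ȟ^1 ≅ Z^2, Ȟ^2 ≅ 0


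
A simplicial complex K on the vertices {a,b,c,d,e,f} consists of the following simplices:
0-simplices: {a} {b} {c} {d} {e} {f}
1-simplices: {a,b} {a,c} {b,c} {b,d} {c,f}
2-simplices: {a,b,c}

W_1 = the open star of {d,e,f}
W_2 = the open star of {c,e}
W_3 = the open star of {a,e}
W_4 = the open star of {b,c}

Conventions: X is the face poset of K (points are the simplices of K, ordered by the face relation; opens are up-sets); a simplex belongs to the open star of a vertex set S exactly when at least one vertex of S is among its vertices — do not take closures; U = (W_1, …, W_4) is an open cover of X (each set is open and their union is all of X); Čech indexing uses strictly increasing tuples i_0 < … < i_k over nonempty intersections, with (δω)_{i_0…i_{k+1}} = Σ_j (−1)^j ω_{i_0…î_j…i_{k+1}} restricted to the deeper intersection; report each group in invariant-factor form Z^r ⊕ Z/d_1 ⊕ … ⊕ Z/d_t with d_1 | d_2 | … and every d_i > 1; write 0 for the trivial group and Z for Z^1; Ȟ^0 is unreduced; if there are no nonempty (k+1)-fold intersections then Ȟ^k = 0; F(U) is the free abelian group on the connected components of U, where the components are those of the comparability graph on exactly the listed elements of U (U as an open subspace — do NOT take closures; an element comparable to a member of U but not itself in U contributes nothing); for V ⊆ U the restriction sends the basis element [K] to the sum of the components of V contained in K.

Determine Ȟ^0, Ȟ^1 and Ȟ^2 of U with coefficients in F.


nerve of the cover:
  W1={{d},{e},{f},{b,d},{c,f}} W2={{c},{e},{a,c},{b,c},{c,f},{a,b,c}} W3={{a},{e},{a,b},{a,c},{a,b,c}} W4={{b},{c},{a,b},{a,c},{b,c},{b,d},{c,f},{a,b,c}}
  W12={{e},{c,f}} W13={{e}} W14={{b,d},{c,f}} W23={{e},{a,c},{a,b,c}} W24={{c},{a,c},{b,c},{c,f},{a,b,c}} W34={{a,b},{a,c},{a,b,c}}
  W123={{e}} W124={{c,f}} W234={{a,c},{a,b,c}}
components per intersection:
  W1: {{d},{b,d}} {{e}} {{f},{c,f}}
  W2: {{c},{a,c},{b,c},{c,f},{a,b,c}} {{e}}
  W3: {{a},{a,b},{a,c},{a,b,c}} {{e}}
  W4: {{b},{c},{a,b},{a,c},{b,c},{b,d},{c,f},{a,b,c}}
  W12: {{e}} {{c,f}}
  W13: {{e}}
  W14: {{b,d}} {{c,f}}
  W23: {{e}} {{a,c},{a,b,c}}
  W24: {{c},{a,c},{b,c},{c,f},{a,b,c}}
  W34: {{a,b},{a,c},{a,b,c}}
  W123: {{e}}
  W124: {{c,f}}
  W234: {{a,c},{a,b,c}}
C dims 8,9,3; δ0: rk 6, SNF 1^6; δ1: rk 3, SNF 1^3
Ȟ^0 = (8 − 6) − 0 = 2, so Ȟ^0 ≅ Z^2
Ȟ^1 = (9 − 3) − 6 = 0, so Ȟ^1 ≅ 0
Ȟ^2 = (3 − 0) − 3 = 0, so Ȟ^2 ≅ 0

Ȟ^0 = Z^2, Ȟ^1 = 0, Ȟ^2 = 0


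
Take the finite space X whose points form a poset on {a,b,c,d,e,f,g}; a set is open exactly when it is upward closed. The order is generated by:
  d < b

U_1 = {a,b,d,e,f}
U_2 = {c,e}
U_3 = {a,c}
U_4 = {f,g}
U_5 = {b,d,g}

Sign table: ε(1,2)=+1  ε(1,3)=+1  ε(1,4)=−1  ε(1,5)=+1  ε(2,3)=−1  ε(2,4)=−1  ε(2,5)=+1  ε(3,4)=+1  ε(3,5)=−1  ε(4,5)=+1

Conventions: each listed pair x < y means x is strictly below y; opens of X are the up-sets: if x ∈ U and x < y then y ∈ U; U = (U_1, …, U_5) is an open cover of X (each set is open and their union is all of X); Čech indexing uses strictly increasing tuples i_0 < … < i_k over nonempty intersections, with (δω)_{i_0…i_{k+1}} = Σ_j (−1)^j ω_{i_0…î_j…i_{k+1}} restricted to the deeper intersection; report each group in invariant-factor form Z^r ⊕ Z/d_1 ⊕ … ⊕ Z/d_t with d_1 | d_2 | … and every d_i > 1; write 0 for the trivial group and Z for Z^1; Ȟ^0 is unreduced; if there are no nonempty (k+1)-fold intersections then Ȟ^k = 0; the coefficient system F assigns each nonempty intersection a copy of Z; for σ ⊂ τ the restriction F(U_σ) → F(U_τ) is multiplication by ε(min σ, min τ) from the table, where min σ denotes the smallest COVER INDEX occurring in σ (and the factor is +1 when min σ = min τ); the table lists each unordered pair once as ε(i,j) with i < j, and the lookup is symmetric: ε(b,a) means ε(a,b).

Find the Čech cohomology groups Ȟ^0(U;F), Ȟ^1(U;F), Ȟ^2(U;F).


Ȟ^0(U;F) ≅ 0; Ȟ^1(U;F) ≅ Z ⊕ Z/2; Ȟ^2(U;F) ≅ 0

cover nerve:
  U12={e} U13={a} U14={f} U15={b,d} U23={c} U45={g}
C dims 5,6; δ0: rk 5, SNF 1^4·2
Ȟ^0: (5−5)−0=0 ⇒ 0
Ȟ^1: (6−0)−5=1 plus torsion [2] ⇒ Z ⊕ Z/2
Ȟ^2: (0−0)−0=0 ⇒ 0


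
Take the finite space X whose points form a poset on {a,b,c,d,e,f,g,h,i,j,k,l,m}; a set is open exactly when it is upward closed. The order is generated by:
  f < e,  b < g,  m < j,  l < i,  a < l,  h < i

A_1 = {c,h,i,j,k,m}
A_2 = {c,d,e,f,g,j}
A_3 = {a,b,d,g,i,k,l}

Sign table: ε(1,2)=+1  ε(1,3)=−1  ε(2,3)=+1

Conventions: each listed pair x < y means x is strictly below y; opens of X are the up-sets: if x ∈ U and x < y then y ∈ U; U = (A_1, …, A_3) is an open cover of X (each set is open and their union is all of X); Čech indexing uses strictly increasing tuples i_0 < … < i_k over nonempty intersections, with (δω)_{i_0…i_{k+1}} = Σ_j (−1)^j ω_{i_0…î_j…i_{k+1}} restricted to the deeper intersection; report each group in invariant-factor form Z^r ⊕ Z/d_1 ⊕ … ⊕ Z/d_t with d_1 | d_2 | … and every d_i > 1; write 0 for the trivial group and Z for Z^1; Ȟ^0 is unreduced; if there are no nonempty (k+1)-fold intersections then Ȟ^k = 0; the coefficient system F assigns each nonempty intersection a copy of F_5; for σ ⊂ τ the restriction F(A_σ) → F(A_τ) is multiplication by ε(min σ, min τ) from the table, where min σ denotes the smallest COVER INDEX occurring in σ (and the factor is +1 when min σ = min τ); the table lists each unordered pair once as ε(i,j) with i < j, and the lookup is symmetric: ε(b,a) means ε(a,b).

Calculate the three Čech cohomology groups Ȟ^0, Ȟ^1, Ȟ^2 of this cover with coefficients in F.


Ȟ^0 ≅ 0, Ȟ^1 ≅ 0, Ȟ^2 ≅ 0

nerve of the cover:
  A12={c,j} A13={i,k} A23={d,g}
C dims 3,3; δ0: rk_F5 3
Ȟ^0 = (3 − 3) − 0 = 0, so Ȟ^0 ≅ 0
Ȟ^1 = (3 − 0) − 3 = 0, so Ȟ^1 ≅ 0
Ȟ^2 = (0 − 0) − 0 = 0, so Ȟ^2 ≅ 0


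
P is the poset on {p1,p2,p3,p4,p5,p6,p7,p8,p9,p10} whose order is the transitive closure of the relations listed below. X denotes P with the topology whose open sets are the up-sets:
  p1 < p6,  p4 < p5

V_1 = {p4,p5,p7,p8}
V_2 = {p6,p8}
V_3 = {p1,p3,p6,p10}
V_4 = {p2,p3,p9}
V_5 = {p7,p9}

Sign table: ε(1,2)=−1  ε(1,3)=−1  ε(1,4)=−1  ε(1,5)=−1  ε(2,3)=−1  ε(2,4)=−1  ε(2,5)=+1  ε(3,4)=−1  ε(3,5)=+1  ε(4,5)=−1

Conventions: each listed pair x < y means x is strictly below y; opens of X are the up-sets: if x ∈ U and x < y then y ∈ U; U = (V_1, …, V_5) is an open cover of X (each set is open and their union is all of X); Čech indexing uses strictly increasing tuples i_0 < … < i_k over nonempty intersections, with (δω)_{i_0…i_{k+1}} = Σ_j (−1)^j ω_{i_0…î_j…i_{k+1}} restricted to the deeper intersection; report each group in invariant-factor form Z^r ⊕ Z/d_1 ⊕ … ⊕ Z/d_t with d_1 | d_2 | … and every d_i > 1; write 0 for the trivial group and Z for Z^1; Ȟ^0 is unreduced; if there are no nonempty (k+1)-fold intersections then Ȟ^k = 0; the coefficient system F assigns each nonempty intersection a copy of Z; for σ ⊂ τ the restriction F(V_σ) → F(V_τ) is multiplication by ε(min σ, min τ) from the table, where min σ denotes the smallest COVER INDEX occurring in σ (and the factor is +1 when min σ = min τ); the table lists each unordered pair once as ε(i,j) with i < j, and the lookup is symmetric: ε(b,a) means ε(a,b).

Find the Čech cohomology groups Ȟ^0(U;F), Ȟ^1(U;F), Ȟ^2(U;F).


intersection data:
  V12={p8} V15={p7} V23={p6} V34={p3} V45={p9}
C dims 5,5; δ0: rk 5, SNF 1^4·2
Ȟ^0 = (5 − 5) − 0 = 0, so Ȟ^0 ≅ 0
Ȟ^1 = (5 − 0) − 5 = 0 plus torsion [2], so Ȟ^1 ≅ Z/2
Ȟ^2 = (0 − 0) − 0 = 0, so Ȟ^2 ≅ 0

Ȟ^0 = 0; Ȟ^1 = Z/2; Ȟ^2 = 0


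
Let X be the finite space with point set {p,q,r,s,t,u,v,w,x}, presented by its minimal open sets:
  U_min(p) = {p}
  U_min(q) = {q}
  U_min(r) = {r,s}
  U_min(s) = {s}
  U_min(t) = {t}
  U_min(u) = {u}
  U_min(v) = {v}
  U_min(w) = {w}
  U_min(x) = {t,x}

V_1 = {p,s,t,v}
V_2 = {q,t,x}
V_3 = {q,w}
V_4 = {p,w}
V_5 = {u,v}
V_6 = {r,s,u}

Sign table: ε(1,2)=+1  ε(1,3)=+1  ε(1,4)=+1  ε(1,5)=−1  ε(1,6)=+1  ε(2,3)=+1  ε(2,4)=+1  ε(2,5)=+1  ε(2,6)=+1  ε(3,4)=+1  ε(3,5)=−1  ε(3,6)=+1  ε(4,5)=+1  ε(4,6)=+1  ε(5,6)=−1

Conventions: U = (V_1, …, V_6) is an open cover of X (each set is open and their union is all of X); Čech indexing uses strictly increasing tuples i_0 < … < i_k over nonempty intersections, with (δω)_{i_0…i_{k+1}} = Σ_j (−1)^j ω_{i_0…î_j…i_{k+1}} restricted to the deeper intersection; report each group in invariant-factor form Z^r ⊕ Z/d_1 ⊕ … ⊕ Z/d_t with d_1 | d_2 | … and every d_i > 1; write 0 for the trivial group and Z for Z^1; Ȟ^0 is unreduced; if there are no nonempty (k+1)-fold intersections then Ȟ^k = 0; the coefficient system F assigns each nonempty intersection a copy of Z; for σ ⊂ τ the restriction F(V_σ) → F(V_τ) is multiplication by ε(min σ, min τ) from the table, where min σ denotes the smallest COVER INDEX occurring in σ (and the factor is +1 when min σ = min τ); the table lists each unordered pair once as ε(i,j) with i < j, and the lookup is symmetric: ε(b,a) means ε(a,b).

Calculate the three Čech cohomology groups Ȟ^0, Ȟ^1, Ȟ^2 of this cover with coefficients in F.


nonempty overlaps:
  V12={t} V14={p} V15={v} V16={s} V23={q} V34={w} V56={u}
C dims 6,7; δ0: rk 5, SNF 1^5
degree 0: 6−5−0 = 1 → Ȟ^0 ≅ Z
degree 1: 7−0−5 = 2 → Ȟ^1 ≅ Z^2
degree 2: 0−0−0 = 0 → Ȟ^2 ≅ 0

Ȟ^0 ≅ Z, Ȟ^1 ≅ Z^2, Ȟ^2 ≅ 0


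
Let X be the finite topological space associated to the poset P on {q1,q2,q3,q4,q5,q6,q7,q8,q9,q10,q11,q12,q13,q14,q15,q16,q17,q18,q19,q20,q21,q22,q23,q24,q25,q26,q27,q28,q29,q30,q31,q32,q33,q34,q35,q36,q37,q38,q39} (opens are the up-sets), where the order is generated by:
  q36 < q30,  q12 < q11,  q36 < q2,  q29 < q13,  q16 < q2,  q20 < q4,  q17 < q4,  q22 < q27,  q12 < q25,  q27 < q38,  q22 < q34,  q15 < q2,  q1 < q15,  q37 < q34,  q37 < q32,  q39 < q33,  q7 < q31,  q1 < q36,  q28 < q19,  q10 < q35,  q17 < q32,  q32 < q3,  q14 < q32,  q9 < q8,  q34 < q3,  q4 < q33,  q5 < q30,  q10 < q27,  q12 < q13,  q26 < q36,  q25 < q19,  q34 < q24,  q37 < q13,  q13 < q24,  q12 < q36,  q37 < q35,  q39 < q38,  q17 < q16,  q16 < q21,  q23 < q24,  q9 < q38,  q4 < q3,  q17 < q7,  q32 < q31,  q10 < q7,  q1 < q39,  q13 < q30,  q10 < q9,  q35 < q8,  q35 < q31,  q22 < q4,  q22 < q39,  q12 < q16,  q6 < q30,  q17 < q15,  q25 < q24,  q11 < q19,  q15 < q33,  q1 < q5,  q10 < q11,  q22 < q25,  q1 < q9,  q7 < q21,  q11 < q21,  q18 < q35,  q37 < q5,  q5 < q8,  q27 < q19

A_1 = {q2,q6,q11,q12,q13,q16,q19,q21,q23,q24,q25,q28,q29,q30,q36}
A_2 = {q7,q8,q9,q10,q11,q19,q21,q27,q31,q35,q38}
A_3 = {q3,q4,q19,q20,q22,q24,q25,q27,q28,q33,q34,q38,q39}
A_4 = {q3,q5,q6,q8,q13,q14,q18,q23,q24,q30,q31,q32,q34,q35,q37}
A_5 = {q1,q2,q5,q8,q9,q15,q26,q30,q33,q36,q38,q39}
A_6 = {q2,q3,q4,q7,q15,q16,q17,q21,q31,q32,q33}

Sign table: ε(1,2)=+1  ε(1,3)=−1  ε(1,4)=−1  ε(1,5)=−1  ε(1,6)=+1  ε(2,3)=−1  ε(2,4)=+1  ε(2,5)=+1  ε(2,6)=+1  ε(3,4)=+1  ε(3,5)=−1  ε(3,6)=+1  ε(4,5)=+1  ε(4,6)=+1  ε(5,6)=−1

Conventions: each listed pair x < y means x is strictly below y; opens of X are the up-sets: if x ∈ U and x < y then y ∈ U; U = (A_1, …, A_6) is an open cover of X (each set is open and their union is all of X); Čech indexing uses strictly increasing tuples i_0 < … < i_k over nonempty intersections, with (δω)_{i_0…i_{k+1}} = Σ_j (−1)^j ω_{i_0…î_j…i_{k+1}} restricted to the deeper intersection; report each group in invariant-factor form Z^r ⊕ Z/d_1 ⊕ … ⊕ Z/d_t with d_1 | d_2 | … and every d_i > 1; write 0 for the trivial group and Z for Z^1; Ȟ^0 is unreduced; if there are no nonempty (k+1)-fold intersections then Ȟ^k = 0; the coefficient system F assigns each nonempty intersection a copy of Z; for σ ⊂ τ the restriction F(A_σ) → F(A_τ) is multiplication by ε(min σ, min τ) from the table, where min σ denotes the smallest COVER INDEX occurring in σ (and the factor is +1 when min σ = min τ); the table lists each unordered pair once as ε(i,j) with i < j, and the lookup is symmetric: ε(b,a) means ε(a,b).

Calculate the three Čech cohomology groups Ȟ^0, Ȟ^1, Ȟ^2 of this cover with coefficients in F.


nonempty overlaps:
  A12={q11,q19,q21} A13={q19,q24,q25,q28} A14={q6,q13,q23,q24,q30} A15={q2,q30,q36} A16={q2,q16,q21} A23={q19,q27,q38} A24={q8,q31,q35} A25={q8,q9,q38} A26={q7,q21,q31} A34={q3,q24,q34} A35={q33,q38,q39} A36={q3,q4,q33} A45={q5,q8,q30} A46={q3,q31,q32} A56={q2,q15,q33}
  A123={q19} A126={q21} A134={q24} A145={q30} A156={q2} A235={q38} A245={q8} A246={q31} A346={q3} A356={q33}
C dims 6,15,10; δ0: rk 6, SNF 1^5·2; δ1: rk 9, SNF 1^9
degree 0: 6−6−0 = 0 → Ȟ^0 ≅ 0
degree 1: 15−9−6 = 0 plus torsion [2] → Ȟ^1 ≅ Z/2
degree 2: 10−0−9 = 1 → Ȟ^2 ≅ Z

Ȟ^0 ≅ 0, Ȟ^1 ≅ Z/2, Ȟ^2 ≅ Z


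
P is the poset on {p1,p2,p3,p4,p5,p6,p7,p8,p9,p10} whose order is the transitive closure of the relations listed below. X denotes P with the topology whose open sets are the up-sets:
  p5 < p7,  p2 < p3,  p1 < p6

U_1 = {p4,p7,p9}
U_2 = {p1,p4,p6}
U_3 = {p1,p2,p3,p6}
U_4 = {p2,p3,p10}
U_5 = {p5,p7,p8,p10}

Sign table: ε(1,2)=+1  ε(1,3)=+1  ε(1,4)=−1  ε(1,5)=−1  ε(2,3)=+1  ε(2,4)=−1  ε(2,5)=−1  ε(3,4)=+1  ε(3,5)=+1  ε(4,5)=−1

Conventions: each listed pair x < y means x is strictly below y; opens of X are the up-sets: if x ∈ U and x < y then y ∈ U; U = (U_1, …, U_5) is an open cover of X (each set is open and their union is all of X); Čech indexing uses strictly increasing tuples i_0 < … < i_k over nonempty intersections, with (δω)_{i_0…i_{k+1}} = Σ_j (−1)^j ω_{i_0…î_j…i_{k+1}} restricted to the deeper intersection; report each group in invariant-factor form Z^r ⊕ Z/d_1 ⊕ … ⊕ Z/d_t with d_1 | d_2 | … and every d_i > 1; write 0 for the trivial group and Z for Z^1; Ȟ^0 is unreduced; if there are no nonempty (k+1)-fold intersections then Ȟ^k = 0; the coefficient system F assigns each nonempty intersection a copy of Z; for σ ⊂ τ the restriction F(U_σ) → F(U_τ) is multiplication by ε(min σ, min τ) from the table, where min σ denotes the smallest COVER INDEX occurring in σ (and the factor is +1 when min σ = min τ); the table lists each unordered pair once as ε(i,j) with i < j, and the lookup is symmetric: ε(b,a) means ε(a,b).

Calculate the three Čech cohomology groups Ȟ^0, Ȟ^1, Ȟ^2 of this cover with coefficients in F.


nerve of the cover:
  U12={p4} U15={p7} U23={p1,p6} U34={p2,p3} U45={p10}
C dims 5,5; δ0: rk 4, SNF 1^4
Ȟ^0 = (5 − 4) − 0 = 1, so Ȟ^0 ≅ Z
Ȟ^1 = (5 − 0) − 4 = 1, so Ȟ^1 ≅ Z
Ȟ^2 = (0 − 0) − 0 = 0, so Ȟ^2 ≅ 0

Ȟ^0(U;F) ≅ Z,  Ȟ^1(U;F) ≅ Z,  Ȟ^2(U;F) ≅ 0


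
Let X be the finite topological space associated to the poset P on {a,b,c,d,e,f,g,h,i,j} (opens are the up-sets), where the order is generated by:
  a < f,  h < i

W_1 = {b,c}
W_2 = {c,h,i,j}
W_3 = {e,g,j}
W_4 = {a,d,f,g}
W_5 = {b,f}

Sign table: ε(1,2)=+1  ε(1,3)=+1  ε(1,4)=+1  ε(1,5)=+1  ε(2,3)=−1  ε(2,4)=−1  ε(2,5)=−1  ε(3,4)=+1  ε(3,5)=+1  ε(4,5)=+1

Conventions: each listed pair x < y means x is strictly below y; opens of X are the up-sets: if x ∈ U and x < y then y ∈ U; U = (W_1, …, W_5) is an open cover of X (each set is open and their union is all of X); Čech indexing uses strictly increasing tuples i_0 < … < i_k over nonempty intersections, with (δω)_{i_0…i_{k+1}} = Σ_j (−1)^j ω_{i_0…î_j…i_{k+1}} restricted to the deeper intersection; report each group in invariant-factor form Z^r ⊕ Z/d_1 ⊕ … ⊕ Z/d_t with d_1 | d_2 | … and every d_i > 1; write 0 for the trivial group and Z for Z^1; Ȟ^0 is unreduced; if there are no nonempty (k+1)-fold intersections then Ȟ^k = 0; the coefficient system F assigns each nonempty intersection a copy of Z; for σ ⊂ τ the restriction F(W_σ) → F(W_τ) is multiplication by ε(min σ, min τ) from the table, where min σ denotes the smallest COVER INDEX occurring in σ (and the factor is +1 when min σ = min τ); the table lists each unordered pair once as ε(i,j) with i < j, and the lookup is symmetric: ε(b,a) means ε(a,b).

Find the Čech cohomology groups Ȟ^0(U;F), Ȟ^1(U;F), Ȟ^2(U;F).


cover nerve:
  W12={c} W15={b} W23={j} W34={g} W45={f}
C dims 5,5; δ0: rk 5, SNF 1^4·2
Ȟ^0: (5−5)−0=0 ⇒ 0
Ȟ^1: (5−0)−5=0 plus torsion [2] ⇒ Z/2
Ȟ^2: (0−0)−0=0 ⇒ 0

Ȟ^0(U;F) ≅ 0,  Ȟ^1(U;F) ≅ Z/2,  Ȟ^2(U;F) ≅ 0


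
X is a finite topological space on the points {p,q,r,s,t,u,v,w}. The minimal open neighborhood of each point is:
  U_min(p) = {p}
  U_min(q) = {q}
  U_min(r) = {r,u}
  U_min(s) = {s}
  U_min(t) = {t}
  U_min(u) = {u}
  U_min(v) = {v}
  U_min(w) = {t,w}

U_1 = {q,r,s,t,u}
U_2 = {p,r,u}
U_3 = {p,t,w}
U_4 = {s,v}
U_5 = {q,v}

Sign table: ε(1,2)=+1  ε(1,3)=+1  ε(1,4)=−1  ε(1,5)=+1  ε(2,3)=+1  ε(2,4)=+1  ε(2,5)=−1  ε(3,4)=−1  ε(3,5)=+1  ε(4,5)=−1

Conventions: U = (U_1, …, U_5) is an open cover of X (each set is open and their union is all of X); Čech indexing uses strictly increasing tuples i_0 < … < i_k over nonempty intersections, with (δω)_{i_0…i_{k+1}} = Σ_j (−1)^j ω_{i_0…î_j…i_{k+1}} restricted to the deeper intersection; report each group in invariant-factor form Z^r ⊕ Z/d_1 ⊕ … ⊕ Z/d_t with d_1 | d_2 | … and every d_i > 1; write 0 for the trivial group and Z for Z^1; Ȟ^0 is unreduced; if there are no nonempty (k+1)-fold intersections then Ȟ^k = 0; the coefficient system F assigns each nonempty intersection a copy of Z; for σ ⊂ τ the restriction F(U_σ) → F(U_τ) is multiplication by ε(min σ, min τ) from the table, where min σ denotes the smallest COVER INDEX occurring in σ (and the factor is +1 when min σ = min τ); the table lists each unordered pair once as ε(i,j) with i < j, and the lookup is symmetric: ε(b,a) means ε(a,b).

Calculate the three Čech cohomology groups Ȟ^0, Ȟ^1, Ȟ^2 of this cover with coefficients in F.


nonempty intersections:
  U12={r,u} U13={t} U14={s} U15={q} U23={p} U45={v}
C dims 5,6; δ0: rk 4, SNF 1^4
Ȟ^0: (5−4)−0=1 ⇒ Z
Ȟ^1: (6−0)−4=2 ⇒ Z^2
Ȟ^2: (0−0)−0=0 ⇒ 0

Ȟ^0 ≅ Z, Ȟ^1 ≅ Z^2 and Ȟ^2 ≅ 0


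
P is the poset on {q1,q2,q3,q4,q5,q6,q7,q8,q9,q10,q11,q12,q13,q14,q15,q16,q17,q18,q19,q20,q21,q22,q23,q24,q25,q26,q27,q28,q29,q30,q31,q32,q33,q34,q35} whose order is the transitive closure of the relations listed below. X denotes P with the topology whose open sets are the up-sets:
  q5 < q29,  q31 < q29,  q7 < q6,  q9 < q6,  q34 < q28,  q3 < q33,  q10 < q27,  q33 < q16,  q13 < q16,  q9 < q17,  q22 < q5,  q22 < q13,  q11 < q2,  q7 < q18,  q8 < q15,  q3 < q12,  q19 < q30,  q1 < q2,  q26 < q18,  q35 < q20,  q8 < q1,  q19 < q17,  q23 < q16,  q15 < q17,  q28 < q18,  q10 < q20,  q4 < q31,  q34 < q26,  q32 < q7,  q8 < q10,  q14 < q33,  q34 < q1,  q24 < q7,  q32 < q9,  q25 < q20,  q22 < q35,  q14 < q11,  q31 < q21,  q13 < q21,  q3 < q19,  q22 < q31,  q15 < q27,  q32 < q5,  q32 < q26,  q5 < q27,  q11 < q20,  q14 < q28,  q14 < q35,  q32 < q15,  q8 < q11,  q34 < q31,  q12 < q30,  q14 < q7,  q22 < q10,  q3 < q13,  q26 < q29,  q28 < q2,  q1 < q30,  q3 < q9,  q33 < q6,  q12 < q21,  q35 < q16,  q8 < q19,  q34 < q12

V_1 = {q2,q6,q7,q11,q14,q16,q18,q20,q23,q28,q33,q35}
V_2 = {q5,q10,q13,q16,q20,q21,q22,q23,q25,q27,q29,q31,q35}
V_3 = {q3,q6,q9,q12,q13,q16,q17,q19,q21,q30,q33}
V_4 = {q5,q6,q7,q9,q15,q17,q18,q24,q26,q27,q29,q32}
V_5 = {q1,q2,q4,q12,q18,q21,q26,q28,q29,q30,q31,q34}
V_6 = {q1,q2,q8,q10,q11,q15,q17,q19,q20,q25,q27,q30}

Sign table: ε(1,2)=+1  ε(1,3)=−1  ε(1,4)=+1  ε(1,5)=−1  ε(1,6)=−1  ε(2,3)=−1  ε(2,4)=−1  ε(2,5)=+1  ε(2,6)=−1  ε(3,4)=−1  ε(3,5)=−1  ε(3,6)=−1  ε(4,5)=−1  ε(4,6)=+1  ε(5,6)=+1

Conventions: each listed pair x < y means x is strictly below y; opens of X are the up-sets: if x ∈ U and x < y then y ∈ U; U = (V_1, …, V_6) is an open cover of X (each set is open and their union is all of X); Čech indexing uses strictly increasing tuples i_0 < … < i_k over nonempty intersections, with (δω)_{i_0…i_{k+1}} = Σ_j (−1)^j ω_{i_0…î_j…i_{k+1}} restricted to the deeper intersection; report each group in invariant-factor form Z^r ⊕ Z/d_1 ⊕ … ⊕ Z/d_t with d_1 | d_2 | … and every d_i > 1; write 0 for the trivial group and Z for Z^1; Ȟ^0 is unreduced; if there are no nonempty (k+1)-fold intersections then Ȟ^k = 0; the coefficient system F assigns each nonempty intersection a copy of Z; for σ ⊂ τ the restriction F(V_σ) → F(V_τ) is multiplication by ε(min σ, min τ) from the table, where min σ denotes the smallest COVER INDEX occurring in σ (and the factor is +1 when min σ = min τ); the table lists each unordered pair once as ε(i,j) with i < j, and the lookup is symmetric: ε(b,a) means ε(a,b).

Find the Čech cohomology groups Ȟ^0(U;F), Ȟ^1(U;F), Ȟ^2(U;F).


Ȟ^0 ≅ 0; Ȟ^1 ≅ Z/2; Ȟ^2 ≅ Z

nonempty intersections:
  V12={q16,q20,q23,q35} V13={q6,q16,q33} V14={q6,q7,q18} V15={q2,q18,q28} V16={q2,q11,q20} V23={q13,q16,q21} V24={q5,q27,q29} V25={q21,q29,q31} V26={q10,q20,q25,q27} V34={q6,q9,q17} V35={q12,q21,q30} V36={q17,q19,q30} V45={q18,q26,q29} V46={q15,q17,q27} V56={q1,q2,q30}
  V123={q16} V126={q20} V134={q6} V145={q18} V156={q2} V235={q21} V245={q29} V246={q27} V346={q17} V356={q30}
C dims 6,15,10; δ0: rk 6, SNF 1^5·2; δ1: rk 9, SNF 1^9
Ȟ^0: (6−6)−0=0 ⇒ 0
Ȟ^1: (15−9)−6=0 plus torsion [2] ⇒ Z/2
Ȟ^2: (10−0)−9=1 ⇒ Z


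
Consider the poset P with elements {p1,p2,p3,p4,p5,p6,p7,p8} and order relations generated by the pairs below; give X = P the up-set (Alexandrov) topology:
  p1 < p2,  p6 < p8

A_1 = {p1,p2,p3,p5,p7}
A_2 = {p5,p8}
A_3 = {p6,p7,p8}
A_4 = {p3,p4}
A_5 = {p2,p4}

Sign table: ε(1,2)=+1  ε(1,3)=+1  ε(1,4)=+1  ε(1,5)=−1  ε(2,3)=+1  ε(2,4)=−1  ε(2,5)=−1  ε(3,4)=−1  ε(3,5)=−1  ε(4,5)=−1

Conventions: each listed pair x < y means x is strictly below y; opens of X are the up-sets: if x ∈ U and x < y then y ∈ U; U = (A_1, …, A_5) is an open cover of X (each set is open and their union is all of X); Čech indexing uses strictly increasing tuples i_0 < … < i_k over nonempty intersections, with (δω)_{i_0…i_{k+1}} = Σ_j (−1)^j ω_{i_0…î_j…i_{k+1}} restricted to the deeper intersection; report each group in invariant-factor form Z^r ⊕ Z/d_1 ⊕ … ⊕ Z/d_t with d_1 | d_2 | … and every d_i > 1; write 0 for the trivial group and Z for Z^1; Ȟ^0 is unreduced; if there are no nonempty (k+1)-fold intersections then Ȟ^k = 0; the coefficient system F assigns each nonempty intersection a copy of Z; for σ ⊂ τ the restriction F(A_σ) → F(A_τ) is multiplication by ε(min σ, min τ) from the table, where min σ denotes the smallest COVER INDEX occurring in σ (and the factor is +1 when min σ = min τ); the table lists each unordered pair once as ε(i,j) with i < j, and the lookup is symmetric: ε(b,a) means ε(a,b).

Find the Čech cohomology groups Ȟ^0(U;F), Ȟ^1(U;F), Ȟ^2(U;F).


nerve simplices:
  A12={p5} A13={p7} A14={p3} A15={p2} A23={p8} A45={p4}
C dims 5,6; δ0: rk 4, SNF 1^4
degree 0: 5−4−0 = 1 → Ȟ^0 ≅ Z
degree 1: 6−0−4 = 2 → Ȟ^1 ≅ Z^2
degree 2: 0−0−0 = 0 → Ȟ^2 ≅ 0

Ȟ^0(U;F) ≅ Z,  Ȟ^1(U;F) ≅ Z^2,  Ȟ^2(U;F) ≅ 0


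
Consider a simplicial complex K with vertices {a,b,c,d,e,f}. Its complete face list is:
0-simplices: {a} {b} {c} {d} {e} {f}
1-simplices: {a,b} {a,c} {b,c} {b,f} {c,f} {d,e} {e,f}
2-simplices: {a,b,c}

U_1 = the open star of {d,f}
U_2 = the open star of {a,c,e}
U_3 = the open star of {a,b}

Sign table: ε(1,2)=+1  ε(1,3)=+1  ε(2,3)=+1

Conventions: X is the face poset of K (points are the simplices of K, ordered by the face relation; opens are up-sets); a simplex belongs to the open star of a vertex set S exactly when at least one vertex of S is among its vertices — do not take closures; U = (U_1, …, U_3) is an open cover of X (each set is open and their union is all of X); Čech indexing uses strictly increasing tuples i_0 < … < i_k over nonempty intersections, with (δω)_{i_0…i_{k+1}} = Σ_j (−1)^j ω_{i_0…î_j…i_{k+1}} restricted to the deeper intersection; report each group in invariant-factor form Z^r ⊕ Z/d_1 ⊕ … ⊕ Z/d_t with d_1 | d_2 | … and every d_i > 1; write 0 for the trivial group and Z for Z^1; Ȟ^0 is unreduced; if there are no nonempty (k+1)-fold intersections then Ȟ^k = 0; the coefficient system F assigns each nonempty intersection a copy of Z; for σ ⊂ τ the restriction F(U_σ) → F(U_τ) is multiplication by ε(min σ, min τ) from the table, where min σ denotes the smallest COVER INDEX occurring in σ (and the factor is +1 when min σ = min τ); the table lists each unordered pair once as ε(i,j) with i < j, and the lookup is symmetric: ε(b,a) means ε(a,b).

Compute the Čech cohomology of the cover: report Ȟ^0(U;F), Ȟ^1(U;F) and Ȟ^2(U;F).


Ȟ^0 = Z; Ȟ^1 = Z; Ȟ^2 = 0

intersection data:
  U1={{d},{f},{b,f},{c,f},{d,e},{e,f}} U2={{a},{c},{e},{a,b},{a,c},{b,c},{c,f},{d,e},{e,f},{a,b,c}} U3={{a},{b},{a,b},{a,c},{b,c},{b,f},{a,b,c}}
  U12={{c,f},{d,e},{e,f}} U13={{b,f}} U23={{a},{a,b},{a,c},{b,c},{a,b,c}}
C dims 3,3; δ0: rk 2, SNF 1^2
Ȟ^0 = (3 − 2) − 0 = 1, so Ȟ^0 ≅ Z
Ȟ^1 = (3 − 0) − 2 = 1, so Ȟ^1 ≅ Z
Ȟ^2 = (0 − 0) − 0 = 0, so Ȟ^2 ≅ 0


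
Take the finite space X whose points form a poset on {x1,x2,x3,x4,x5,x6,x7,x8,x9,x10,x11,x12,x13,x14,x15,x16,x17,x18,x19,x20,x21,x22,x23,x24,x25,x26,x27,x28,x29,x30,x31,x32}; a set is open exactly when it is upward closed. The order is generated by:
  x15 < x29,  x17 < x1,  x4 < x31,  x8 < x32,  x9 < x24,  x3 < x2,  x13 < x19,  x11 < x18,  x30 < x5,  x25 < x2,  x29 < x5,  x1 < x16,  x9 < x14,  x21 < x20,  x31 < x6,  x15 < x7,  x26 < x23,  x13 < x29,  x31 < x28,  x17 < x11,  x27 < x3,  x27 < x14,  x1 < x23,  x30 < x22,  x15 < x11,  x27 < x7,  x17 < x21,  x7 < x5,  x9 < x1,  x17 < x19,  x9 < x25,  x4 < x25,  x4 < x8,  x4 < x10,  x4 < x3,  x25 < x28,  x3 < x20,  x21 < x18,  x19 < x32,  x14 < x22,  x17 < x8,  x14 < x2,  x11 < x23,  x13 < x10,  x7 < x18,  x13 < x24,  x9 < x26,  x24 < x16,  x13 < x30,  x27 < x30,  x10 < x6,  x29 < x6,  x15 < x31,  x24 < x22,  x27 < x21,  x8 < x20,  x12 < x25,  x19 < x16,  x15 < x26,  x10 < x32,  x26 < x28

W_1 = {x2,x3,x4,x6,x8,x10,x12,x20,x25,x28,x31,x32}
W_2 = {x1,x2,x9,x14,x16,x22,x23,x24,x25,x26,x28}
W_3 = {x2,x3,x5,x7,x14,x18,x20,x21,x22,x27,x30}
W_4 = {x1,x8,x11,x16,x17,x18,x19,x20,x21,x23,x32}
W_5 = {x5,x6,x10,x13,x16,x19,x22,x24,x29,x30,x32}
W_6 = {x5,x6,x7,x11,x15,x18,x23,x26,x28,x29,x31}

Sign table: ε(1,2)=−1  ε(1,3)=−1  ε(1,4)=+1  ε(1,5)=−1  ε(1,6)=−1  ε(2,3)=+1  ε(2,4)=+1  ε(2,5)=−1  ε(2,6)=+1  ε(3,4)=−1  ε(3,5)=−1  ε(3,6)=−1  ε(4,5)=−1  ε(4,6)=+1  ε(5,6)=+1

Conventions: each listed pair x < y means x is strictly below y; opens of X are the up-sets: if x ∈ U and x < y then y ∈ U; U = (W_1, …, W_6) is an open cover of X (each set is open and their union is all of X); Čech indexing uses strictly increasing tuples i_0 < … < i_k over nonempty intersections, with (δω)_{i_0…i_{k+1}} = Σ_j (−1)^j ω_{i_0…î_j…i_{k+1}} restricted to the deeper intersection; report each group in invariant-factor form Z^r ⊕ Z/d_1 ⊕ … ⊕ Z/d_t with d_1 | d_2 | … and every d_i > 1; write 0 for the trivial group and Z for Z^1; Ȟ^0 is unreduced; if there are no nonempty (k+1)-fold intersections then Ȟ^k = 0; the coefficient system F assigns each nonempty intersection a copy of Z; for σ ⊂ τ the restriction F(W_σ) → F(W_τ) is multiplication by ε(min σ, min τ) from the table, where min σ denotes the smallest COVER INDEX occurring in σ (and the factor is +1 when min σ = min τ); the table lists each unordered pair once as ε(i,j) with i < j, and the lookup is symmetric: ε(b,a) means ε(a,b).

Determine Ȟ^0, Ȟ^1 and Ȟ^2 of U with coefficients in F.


nerve simplices:
  W12={x2,x25,x28} W13={x2,x3,x20} W14={x8,x20,x32} W15={x6,x10,x32} W16={x6,x28,x31} W23={x2,x14,x22} W24={x1,x16,x23} W25={x16,x22,x24} W26={x23,x26,x28} W34={x18,x20,x21} W35={x5,x22,x30} W36={x5,x7,x18} W45={x16,x19,x32} W46={x11,x18,x23} W56={x5,x6,x29}
  W123={x2} W126={x28} W134={x20} W145={x32} W156={x6} W235={x22} W245={x16} W246={x23} W346={x18} W356={x5}
C dims 6,15,10; δ0: rk 6, SNF 1^5·2; δ1: rk 9, SNF 1^9
degree 0: 6−6−0 = 0 → Ȟ^0 ≅ 0
degree 1: 15−9−6 = 0 plus torsion [2] → Ȟ^1 ≅ Z/2
degree 2: 10−0−9 = 1 → Ȟ^2 ≅ Z

Ȟ^0(U;F) ≅ 0,  Ȟ^1(U;F) ≅ Z/2,  Ȟ^2(U;F) ≅ Z


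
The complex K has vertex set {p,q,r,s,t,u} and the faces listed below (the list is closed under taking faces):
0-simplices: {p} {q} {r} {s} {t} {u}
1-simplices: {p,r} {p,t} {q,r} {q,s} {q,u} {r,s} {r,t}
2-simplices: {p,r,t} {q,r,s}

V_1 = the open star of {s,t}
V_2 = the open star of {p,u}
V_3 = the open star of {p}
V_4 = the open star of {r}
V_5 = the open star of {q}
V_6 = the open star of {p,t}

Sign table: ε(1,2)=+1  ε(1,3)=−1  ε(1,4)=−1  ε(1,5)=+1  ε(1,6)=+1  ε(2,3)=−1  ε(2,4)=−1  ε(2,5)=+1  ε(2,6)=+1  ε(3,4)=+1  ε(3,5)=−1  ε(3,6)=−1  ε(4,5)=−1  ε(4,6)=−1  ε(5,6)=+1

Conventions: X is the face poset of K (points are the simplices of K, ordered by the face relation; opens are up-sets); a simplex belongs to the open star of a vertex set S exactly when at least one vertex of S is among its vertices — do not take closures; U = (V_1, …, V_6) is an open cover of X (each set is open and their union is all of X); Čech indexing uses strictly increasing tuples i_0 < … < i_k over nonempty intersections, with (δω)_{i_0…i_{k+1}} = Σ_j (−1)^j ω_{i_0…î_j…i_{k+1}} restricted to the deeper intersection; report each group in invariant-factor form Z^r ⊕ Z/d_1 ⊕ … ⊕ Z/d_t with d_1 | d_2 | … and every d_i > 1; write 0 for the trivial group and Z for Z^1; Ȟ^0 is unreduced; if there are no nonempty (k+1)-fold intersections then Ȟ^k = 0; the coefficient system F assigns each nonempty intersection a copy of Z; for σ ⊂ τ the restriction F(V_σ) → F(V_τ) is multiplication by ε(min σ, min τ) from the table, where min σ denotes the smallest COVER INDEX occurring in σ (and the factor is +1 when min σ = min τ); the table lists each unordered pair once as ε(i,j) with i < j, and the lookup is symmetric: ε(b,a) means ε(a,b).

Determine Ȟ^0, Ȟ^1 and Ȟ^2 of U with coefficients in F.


Ȟ^0 = Z; Ȟ^1 = Z; Ȟ^2 = 0

intersection data:
  V1={{s},{t},{p,t},{q,s},{r,s},{r,t},{p,r,t},{q,r,s}} V2={{p},{u},{p,r},{p,t},{q,u},{p,r,t}} V3={{p},{p,r},{p,t},{p,r,t}} V4={{r},{p,r},{q,r},{r,s},{r,t},{p,r,t},{q,r,s}} V5={{q},{q,r},{q,s},{q,u},{q,r,s}} V6={{p},{t},{p,r},{p,t},{r,t},{p,r,t}}
  V12={{p,t},{p,r,t}} V13={{p,t},{p,r,t}} V14={{r,s},{r,t},{p,r,t},{q,r,s}} V15={{q,s},{q,r,s}} V16={{t},{p,t},{r,t},{p,r,t}} V23={{p},{p,r},{p,t},{p,r,t}} V24={{p,r},{p,r,t}} V25={{q,u}} V26={{p},{p,r},{p,t},{p,r,t}} V34={{p,r},{p,r,t}} V36={{p},{p,r},{p,t},{p,r,t}} V45={{q,r},{q,r,s}} V46={{p,r},{r,t},{p,r,t}}
  V123={{p,t},{p,r,t}} V124={{p,r,t}} V126={{p,t},{p,r,t}} V134={{p,r,t}} V136={{p,t},{p,r,t}} V145={{q,r,s}} V146={{r,t},{p,r,t}} V234={{p,r},{p,r,t}} V236={{p},{p,r},{p,t},{p,r,t}} V246={{p,r},{p,r,t}} V346={{p,r},{p,r,t}}
  V1234={{p,r,t}} V1236={{p,t},{p,r,t}} V1246={{p,r,t}} V1346={{p,r,t}} V2346={{p,r},{p,r,t}}
  V12346={{p,r,t}}
C dims 6,13,11,5; δ0: rk 5, SNF 1^5; δ1: rk 7, SNF 1^7; δ2: rk 4, SNF 1^4
Ȟ^0 = (6 − 5) − 0 = 1, so Ȟ^0 ≅ Z
Ȟ^1 = (13 − 7) − 5 = 1, so Ȟ^1 ≅ Z
Ȟ^2 = (11 − 4) − 7 = 0, so Ȟ^2 ≅ 0
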